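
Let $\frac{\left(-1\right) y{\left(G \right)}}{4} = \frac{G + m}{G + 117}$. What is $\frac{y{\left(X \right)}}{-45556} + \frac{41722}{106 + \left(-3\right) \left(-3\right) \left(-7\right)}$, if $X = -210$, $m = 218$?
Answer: $\frac{44190982450}{45544611} \approx 970.28$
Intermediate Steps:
$y{\left(G \right)} = - \frac{4 \left(218 + G\right)}{117 + G}$ ($y{\left(G \right)} = - 4 \frac{G + 218}{G + 117} = - 4 \frac{218 + G}{117 + G} = - \frac{4 \left(218 + G\right)}{117 + G}$)
$\frac{y{\left(X \right)}}{-45556} + \frac{41722}{106 + \left(-3\right) \left(-3\right) \left(-7\right)} = \frac{4 \frac{1}{117 - 210} \left(-218 - -210\right)}{-45556} + \frac{41722}{106 + \left(-3\right) \left(-3\right) \left(-7\right)} = \frac{4 \left(-218 + 210\right)}{-93} \left(- \frac{1}{45556}\right) + \frac{41722}{106 + 9 \left(-7\right)} = 4 \left(- \frac{1}{93}\right) \left(-8\right) \left(- \frac{1}{45556}\right) + \frac{41722}{106 - 63} = \frac{32}{93} \left(- \frac{1}{45556}\right) + \frac{41722}{43} = - \frac{8}{1059177} + 41722 \cdot \frac{1}{43} = - \frac{8}{1059177} + \frac{41722}{43} = \frac{44190982450}{45544611}$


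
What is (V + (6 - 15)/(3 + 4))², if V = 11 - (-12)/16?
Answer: 85849/784 ≈ 109.50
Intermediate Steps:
V = 47/4 (V = 11 - (-12)/16 = 11 - 1*(-¾) = 11 + ¾ = 47/4 ≈ 11.750)
(V + (6 - 15)/(3 + 4))² = (47/4 + (6 - 15)/(3 + 4))² = (47/4 - 9/7)² = (293/28)² = 85849/784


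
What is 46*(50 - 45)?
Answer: 230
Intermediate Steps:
46*(50 - 45) = 46*5 = 230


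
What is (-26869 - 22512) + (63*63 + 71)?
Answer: -45341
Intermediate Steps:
(-26869 - 22512) + (63*63 + 71) = -49381 + (3969 + 71) = -49381 + 4040 = -45341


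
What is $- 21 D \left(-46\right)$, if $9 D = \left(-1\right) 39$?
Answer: $-4186$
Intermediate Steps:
$D = - \frac{13}{3}$ ($D = \frac{\left(-1\right) 39}{9} = \frac{1}{9} \left(-39\right) = - \frac{13}{3} \approx -4.3333$)
$- 21 D \left(-46\right) = \left(-21\right) \left(- \frac{13}{3}\right) \left(-46\right) = 91 \left(-46\right) = -4186$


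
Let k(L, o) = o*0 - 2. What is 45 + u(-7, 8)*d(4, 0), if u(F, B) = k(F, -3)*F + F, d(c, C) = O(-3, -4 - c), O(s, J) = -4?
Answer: 17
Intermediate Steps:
d(c, C) = -4
k(L, o) = -2 (k(L, o) = 0 - 2 = -2)
u(F, B) = -F (u(F, B) = -2*F + F = -F)
45 + u(-7, 8)*d(4, 0) = 45 - 1*(-7)*(-4) = 45 + 7*(-4) = 45 - 28 = 17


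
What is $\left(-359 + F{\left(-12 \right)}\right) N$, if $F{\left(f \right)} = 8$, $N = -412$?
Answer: $144612$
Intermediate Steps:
$\left(-359 + F{\left(-12 \right)}\right) N = \left(-359 + 8\right) \left(-412\right) = \left(-351\right) \left(-412\right) = 144612$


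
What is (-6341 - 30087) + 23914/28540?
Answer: -519815603/14270 ≈ -36427.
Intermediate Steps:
(-6341 - 30087) + 23914/28540 = -36428 + 23914*(1/28540) = -36428 + 11957/14270 = -519815603/14270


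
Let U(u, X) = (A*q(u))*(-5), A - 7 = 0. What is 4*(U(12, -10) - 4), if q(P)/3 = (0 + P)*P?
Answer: -60496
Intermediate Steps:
A = 7 (A = 7 + 0 = 7)
q(P) = 3*P² (q(P) = 3*((0 + P)*P) = 3*(P*P) = 3*P²)
U(u, X) = -105*u² (U(u, X) = (7*(3*u²))*(-5) = (21*u²)*(-5) = -105*u²)
4*(U(12, -10) - 4) = 4*(-105*12² - 4) = 4*(-105*144 - 4) = 4*(-15120 - 4) = 4*(-15124) = -60496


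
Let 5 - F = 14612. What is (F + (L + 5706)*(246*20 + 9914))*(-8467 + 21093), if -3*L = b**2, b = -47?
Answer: 2791814214410/3 ≈ 9.3060e+11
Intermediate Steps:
F = -14607 (F = 5 - 1*14612 = 5 - 14612 = -14607)
L = -2209/3 (L = -1/3*(-47)**2 = -1/3*2209 = -2209/3 ≈ -736.33)
(F + (L + 5706)*(246*20 + 9914))*(-8467 + 21093) = (-14607 + (-2209/3 + 5706)*(246*20 + 9914))*(-8467 + 21093) = (-14607 + 14909*(4920 + 9914)/3)*12626 = (-14607 + (14909/3)*14834)*12626 = (-14607 + 221160106/3)*12626 = (221116285/3)*12626 = 2791814214410/3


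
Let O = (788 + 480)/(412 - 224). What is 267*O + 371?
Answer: 102076/47 ≈ 2171.8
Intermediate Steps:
O = 317/47 (O = 1268/188 = 1268*(1/188) = 317/47 ≈ 6.7447)
267*O + 371 = 267*(317/47) + 371 = 84639/47 + 371 = 102076/47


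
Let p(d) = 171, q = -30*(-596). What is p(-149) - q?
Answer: -17709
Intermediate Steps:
q = 17880
p(-149) - q = 171 - 1*17880 = 171 - 17880 = -17709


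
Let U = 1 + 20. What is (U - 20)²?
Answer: 1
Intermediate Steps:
U = 21
(U - 20)² = (21 - 20)² = 1² = 1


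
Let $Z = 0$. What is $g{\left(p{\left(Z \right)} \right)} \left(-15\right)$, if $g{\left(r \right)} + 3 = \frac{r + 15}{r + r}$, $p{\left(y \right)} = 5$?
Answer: $15$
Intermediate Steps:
$g{\left(r \right)} = -3 + \frac{15 + r}{2 r}$ ($g{\left(r \right)} = -3 + \frac{r + 15}{r + r} = -3 + \frac{15 + r}{2 r}$)
$g{\left(p{\left(Z \right)} \right)} \left(-15\right) = \frac{5 \left(3 - 5\right)}{2 \cdot 5} \left(-15\right) = \frac{5}{2} \cdot \frac{1}{5} \left(3 - 5\right) \left(-15\right) = \frac{5}{2} \cdot \frac{1}{5} \left(-2\right) \left(-15\right) = \left(-1\right) \left(-15\right) = 15$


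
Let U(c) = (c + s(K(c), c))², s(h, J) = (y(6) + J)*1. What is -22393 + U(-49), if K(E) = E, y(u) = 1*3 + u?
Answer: -14472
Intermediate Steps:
y(u) = 3 + u
s(h, J) = 9 + J (s(h, J) = ((3 + 6) + J)*1 = (9 + J)*1 = 9 + J)
U(c) = (9 + 2*c)² (U(c) = (c + (9 + c))² = (9 + 2*c)²)
-22393 + U(-49) = -22393 + (9 + 2*(-49))² = -22393 + (9 - 98)² = -22393 + (-89)² = -22393 + 7921 = -14472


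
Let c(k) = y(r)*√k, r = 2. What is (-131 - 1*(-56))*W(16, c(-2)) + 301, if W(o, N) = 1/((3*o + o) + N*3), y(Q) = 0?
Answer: 19189/64 ≈ 299.83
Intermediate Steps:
c(k) = 0 (c(k) = 0*√k = 0)
W(o, N) = 1/(3*N + 4*o) (W(o, N) = 1/(4*o + 3*N) = 1/(3*N + 4*o))
(-131 - 1*(-56))*W(16, c(-2)) + 301 = (-131 - 1*(-56))/(3*0 + 4*16) + 301 = (-131 + 56)/(0 + 64) + 301 = -75/64 + 301 = 19189/64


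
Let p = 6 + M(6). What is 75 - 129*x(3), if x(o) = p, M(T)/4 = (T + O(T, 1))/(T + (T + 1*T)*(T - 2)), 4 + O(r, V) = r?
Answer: -6979/9 ≈ -775.44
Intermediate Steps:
O(r, V) = -4 + r
M(T) = 4*(-4 + 2*T)/(T + 2*T*(-2 + T)) (M(T) = 4*((T + (-4 + T))/(T + (T + 1*T)*(T - 2))) = 4*((-4 + 2*T)/(T + (T + T)*(-2 + T))) = 4*((-4 + 2*T)/(T + (2*T)*(-2 + T))) = 4*((-4 + 2*T)/(T + 2*T*(-2 + T))) = 4*(-4 + 2*T)/(T + 2*T*(-2 + T)))
p = 178/27 (p = 6 + 8*(-2 + 6)/(6*(-3 + 2*6)) = 6 + 8*(⅙)*4/(-3 + 12) = 6 + 8*(⅙)*4/9 = 6 + 8*(⅙)*(⅑)*4 = 6 + 16/27 = 178/27 ≈ 6.5926)
x(o) = 178/27
75 - 129*x(3) = 75 - 129*178/27 = 75 - 7654/9 = -6979/9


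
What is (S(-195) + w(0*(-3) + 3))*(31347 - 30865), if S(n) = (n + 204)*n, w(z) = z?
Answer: -844464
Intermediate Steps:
S(n) = n*(204 + n) (S(n) = (204 + n)*n = n*(204 + n))
(S(-195) + w(0*(-3) + 3))*(31347 - 30865) = (-195*(204 - 195) + (0*(-3) + 3))*(31347 - 30865) = (-195*9 + (0 + 3))*482 = (-1755 + 3)*482 = -1752*482 = -844464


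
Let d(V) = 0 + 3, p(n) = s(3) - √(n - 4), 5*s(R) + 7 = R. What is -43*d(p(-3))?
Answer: -129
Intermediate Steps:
s(R) = -7/5 + R/5
p(n) = -⅘ - √(-4 + n) (p(n) = (-7/5 + (⅕)*3) - √(n - 4) = (-7/5 + ⅗) - √(-4 + n) = -⅘ - √(-4 + n))
d(V) = 3
-43*d(p(-3)) = -43*3 = -129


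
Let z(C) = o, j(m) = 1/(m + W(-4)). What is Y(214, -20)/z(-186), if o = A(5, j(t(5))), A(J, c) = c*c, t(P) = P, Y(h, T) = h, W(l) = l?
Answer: 214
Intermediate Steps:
j(m) = 1/(-4 + m) (j(m) = 1/(m - 4) = 1/(-4 + m))
A(J, c) = c²
o = 1 (o = (1/(-4 + 5))² = (1/1)² = 1² = 1)
z(C) = 1
Y(214, -20)/z(-186) = 214/1 = 214*1 = 214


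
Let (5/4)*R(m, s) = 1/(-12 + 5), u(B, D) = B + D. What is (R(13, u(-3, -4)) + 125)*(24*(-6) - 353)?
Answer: -310341/5 ≈ -62068.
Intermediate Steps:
R(m, s) = -4/35 (R(m, s) = 4/(5*(-12 + 5)) = (⅘)/(-7) = (⅘)*(-⅐) = -4/35)
(R(13, u(-3, -4)) + 125)*(24*(-6) - 353) = (-4/35 + 125)*(24*(-6) - 353) = 4371*(-144 - 353)/35 = (4371/35)*(-497) = -310341/5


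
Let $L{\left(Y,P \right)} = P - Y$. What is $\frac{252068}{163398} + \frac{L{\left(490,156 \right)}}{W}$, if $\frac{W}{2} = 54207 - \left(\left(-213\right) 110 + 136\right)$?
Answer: $\frac{9754117301}{6331754199} \approx 1.5405$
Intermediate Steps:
$W = 155002$ ($W = 2 \left(54207 - \left(\left(-213\right) 110 + 136\right)\right) = 2 \left(54207 - \left(-23430 + 136\right)\right) = 2 \left(54207 - -23294\right) = 2 \left(54207 + 23294\right) = 2 \cdot 77501 = 155002$)
$\frac{252068}{163398} + \frac{L{\left(490,156 \right)}}{W} = \frac{252068}{163398} + \frac{156 - 490}{155002} = 252068 \cdot \frac{1}{163398} + \left(156 - 490\right) \frac{1}{155002} = \frac{126034}{81699} - \frac{167}{77501} = \frac{9754117301}{6331754199}$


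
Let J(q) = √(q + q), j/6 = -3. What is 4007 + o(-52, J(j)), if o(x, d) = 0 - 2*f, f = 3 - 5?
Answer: 4011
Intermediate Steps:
f = -2
j = -18 (j = 6*(-3) = -18)
J(q) = √2*√q (J(q) = √(2*q) = √2*√q)
o(x, d) = 4 (o(x, d) = 0 - 2*(-2) = 0 + 4 = 4)
4007 + o(-52, J(j)) = 4007 + 4 = 4011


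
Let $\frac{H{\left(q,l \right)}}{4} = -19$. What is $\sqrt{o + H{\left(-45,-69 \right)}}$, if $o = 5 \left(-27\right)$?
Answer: $i \sqrt{211} \approx 14.526 i$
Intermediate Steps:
$H{\left(q,l \right)} = -76$ ($H{\left(q,l \right)} = 4 \left(-19\right) = -76$)
$o = -135$
$\sqrt{o + H{\left(-45,-69 \right)}} = \sqrt{-135 - 76} = \sqrt{-211} = i \sqrt{211}$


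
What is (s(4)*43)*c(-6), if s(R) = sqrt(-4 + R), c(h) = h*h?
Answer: 0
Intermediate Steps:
c(h) = h**2
(s(4)*43)*c(-6) = (sqrt(-4 + 4)*43)*(-6)**2 = (sqrt(0)*43)*36 = (0*43)*36 = 0*36 = 0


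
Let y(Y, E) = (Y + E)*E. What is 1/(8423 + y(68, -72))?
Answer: 1/8711 ≈ 0.00011480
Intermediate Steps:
y(Y, E) = E*(E + Y) (y(Y, E) = (E + Y)*E = E*(E + Y))
1/(8423 + y(68, -72)) = 1/(8423 - 72*(-72 + 68)) = 1/(8423 - 72*(-4)) = 1/(8423 + 288) = 1/8711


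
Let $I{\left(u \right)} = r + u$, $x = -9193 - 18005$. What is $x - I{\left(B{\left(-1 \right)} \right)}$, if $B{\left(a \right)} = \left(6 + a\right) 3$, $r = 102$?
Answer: $-27315$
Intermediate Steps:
$B{\left(a \right)} = 18 + 3 a$
$x = -27198$ ($x = -9193 - 18005 = -27198$)
$I{\left(u \right)} = 102 + u$
$x - I{\left(B{\left(-1 \right)} \right)} = -27198 - \left(102 + \left(18 + 3 \left(-1\right)\right)\right) = -27198 - \left(102 + \left(18 - 3\right)\right) = -27198 - \left(102 + 15\right) = -27198 - 117 = -27315$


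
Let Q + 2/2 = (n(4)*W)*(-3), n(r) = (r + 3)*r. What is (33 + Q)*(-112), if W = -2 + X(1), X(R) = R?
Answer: -12992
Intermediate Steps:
n(r) = r*(3 + r) (n(r) = (3 + r)*r = r*(3 + r))
W = -1 (W = -2 + 1 = -1)
Q = 83 (Q = -1 + ((4*(3 + 4))*(-1))*(-3) = -1 + ((4*7)*(-1))*(-3) = -1 + (28*(-1))*(-3) = -1 - 28*(-3) = -1 + 84 = 83)
(33 + Q)*(-112) = (33 + 83)*(-112) = 116*(-112) = -12992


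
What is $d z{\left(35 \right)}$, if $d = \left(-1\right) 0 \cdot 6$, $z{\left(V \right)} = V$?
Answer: $0$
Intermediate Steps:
$d = 0$ ($d = 0 \cdot 6 = 0$)
$d z{\left(35 \right)} = 0 \cdot 35 = 0$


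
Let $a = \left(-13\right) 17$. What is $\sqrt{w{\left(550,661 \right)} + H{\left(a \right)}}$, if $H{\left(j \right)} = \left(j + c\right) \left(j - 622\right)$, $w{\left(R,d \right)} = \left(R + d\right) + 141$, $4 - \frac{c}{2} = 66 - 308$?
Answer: $i \sqrt{227101} \approx 476.55 i$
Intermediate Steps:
$a = -221$
$c = 492$ ($c = 8 - 2 \left(66 - 308\right) = 8 - -484 = 8 + 484 = 492$)
$w{\left(R,d \right)} = 141 + R + d$
$H{\left(j \right)} = \left(-622 + j\right) \left(492 + j\right)$ ($H{\left(j \right)} = \left(j + 492\right) \left(j - 622\right) = \left(492 + j\right) \left(-622 + j\right) = \left(-622 + j\right) \left(492 + j\right)$)
$\sqrt{w{\left(550,661 \right)} + H{\left(a \right)}} = \sqrt{\left(141 + 550 + 661\right) - \left(277294 - 48841\right)} = \sqrt{1352 + \left(-306024 + 48841 + 28730\right)} = \sqrt{1352 - 228453} = \sqrt{-227101} = i \sqrt{227101}$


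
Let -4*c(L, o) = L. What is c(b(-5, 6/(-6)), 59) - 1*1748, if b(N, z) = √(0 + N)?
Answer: -1748 - I*√5/4 ≈ -1748.0 - 0.55902*I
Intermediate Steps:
b(N, z) = √N
c(L, o) = -L/4
c(b(-5, 6/(-6)), 59) - 1*1748 = -I*√5/4 - 1*1748 = -I*√5/4 - 1748 = -1748 - I*√5/4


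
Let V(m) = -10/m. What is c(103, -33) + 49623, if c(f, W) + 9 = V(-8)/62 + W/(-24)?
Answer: 6152309/124 ≈ 49615.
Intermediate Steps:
c(f, W) = -2227/248 - W/24 (c(f, W) = -9 + (-10/(-8)/62 + W/(-24)) = -9 + (-10*(-⅛)*(1/62) + W*(-1/24)) = -9 + ((5/4)*(1/62) - W/24) = -9 + (5/248 - W/24) = -2227/248 - W/24)
c(103, -33) + 49623 = (-2227/248 - 1/24*(-33)) + 49623 = (-2227/248 + 11/8) + 49623 = -943/124 + 49623 = 6152309/124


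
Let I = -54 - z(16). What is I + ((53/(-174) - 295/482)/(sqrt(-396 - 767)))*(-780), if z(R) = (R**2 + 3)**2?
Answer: -67135 - 4996940*I*sqrt(1163)/8128207 ≈ -67135.0 - 20.965*I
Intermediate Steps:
z(R) = (3 + R**2)**2
I = -67135 (I = -54 - (3 + 16**2)**2 = -54 - (3 + 256)**2 = -54 - 1*259**2 = -54 - 1*67081 = -54 - 67081 = -67135)
I + ((53/(-174) - 295/482)/(sqrt(-396 - 767)))*(-780) = -67135 + ((53/(-174) - 295/482)/(sqrt(-396 - 767)))*(-780) = -67135 + ((53*(-1/174) - 295*1/482)/(sqrt(-1163)))*(-780) = -67135 + ((-53/174 - 295/482)/((I*sqrt(1163))))*(-780) = -67135 - (-19219)*I*sqrt(1163)/24384621*(-780) = -67135 + (19219*I*sqrt(1163)/24384621)*(-780) = -67135 - 4996940*I*sqrt(1163)/8128207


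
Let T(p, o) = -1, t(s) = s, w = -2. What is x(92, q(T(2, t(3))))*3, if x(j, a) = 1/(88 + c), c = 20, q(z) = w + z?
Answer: 1/36 ≈ 0.027778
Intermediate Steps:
q(z) = -2 + z
x(j, a) = 1/108 (x(j, a) = 1/(88 + 20) = 1/108)
x(92, q(T(2, t(3))))*3 = (1/108)*3 = 1/36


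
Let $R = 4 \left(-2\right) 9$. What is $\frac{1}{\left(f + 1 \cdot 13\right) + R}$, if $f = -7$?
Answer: $- \frac{1}{66} \approx -0.015152$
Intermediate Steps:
$R = -72$ ($R = \left(-8\right) 9 = -72$)
$\frac{1}{\left(f + 1 \cdot 13\right) + R} = \frac{1}{\left(-7 + 1 \cdot 13\right) - 72} = \frac{1}{\left(-7 + 13\right) - 72} = \frac{1}{6 - 72} = \frac{1}{-66} = - \frac{1}{66}$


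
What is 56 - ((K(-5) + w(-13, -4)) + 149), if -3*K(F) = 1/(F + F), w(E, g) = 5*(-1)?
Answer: -2641/30 ≈ -88.033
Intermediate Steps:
w(E, g) = -5
K(F) = -1/(6*F) (K(F) = -1/(3*(F + F)) = -1/(2*F)/3 = -1/(6*F))
56 - ((K(-5) + w(-13, -4)) + 149) = 56 - ((-⅙/(-5) - 5) + 149) = 56 - ((-⅙*(-⅕) - 5) + 149) = 56 - ((1/30 - 5) + 149) = 56 - (-149/30 + 149) = 56 - 1*4321/30 = 56 - 4321/30 = -2641/30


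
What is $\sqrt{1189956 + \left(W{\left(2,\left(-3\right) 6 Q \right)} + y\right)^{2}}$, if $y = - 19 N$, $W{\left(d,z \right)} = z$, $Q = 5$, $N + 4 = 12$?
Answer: $98 \sqrt{130} \approx 1117.4$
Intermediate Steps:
$N = 8$ ($N = -4 + 12 = 8$)
$y = -152$ ($y = \left(-19\right) 8 = -152$)
$\sqrt{1189956 + \left(W{\left(2,\left(-3\right) 6 Q \right)} + y\right)^{2}} = \sqrt{1189956 + \left(\left(-3\right) 6 \cdot 5 - 152\right)^{2}} = \sqrt{1189956 + \left(\left(-18\right) 5 - 152\right)^{2}} = \sqrt{1189956 + \left(-90 - 152\right)^{2}} = \sqrt{1189956 + \left(-242\right)^{2}} = \sqrt{1189956 + 58564} = \sqrt{1248520} = 98 \sqrt{130}$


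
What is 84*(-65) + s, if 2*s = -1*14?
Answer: -5467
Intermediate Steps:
s = -7 (s = (-1*14)/2 = (1/2)*(-14) = -7)
84*(-65) + s = 84*(-65) - 7 = -5460 - 7 = -5467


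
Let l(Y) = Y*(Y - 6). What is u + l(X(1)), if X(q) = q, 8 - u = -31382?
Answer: 31385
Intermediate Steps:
u = 31390 (u = 8 - 1*(-31382) = 8 + 31382 = 31390)
l(Y) = Y*(-6 + Y)
u + l(X(1)) = 31390 + 1*(-6 + 1) = 31390 + 1*(-5) = 31390 - 5 = 31385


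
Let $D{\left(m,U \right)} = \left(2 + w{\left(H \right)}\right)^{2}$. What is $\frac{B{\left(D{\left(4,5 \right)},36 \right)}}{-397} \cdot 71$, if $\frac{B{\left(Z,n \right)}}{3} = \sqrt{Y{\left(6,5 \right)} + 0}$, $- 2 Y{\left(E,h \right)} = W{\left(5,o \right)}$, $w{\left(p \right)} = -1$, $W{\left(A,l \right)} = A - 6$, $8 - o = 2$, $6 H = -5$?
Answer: $- \frac{213 \sqrt{2}}{794} \approx -0.37938$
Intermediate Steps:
$H = - \frac{5}{6}$ ($H = \frac{1}{6} \left(-5\right) = - \frac{5}{6} \approx -0.83333$)
$o = 6$ ($o = 8 - 2 = 6$)
$W{\left(A,l \right)} = -6 + A$ ($W{\left(A,l \right)} = A - 6 = -6 + A$)
$Y{\left(E,h \right)} = \frac{1}{2}$ ($Y{\left(E,h \right)} = - \frac{-6 + 5}{2} = \left(- \frac{1}{2}\right) \left(-1\right) = \frac{1}{2}$)
$D{\left(m,U \right)} = 1$ ($D{\left(m,U \right)} = \left(2 - 1\right)^{2} = 1^{2} = 1$)
$B{\left(Z,n \right)} = \frac{3 \sqrt{2}}{2}$ ($B{\left(Z,n \right)} = 3 \sqrt{\frac{1}{2} + 0} = \frac{3}{\sqrt{2}} = 3 \frac{\sqrt{2}}{2} = \frac{3 \sqrt{2}}{2}$)
$\frac{B{\left(D{\left(4,5 \right)},36 \right)}}{-397} \cdot 71 = \frac{\frac{3}{2} \sqrt{2}}{-397} \cdot 71 = \frac{3 \sqrt{2}}{2} \left(- \frac{1}{397}\right) 71 = - \frac{3 \sqrt{2}}{794} \cdot 71 = - \frac{213 \sqrt{2}}{794}$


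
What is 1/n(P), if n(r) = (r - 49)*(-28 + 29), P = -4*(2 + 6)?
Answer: -1/81 ≈ -0.012346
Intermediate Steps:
P = -32 (P = -4*8 = -32)
n(r) = -49 + r (n(r) = (-49 + r)*1 = -49 + r)
1/n(P) = 1/(-49 - 32) = 1/(-81) = -1/81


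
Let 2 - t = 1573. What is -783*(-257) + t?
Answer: 199660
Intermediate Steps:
t = -1571 (t = 2 - 1*1573 = 2 - 1573 = -1571)
-783*(-257) + t = -783*(-257) - 1571 = 201231 - 1571 = 199660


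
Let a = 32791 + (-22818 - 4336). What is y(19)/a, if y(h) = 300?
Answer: 100/1879 ≈ 0.053220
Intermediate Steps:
a = 5637 (a = 32791 - 27154 = 5637)
y(19)/a = 300/5637 = 300*(1/5637) = 100/1879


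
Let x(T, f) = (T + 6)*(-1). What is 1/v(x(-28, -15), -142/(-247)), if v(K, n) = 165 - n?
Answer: 247/40613 ≈ 0.0060818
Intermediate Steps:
x(T, f) = -6 - T (x(T, f) = (6 + T)*(-1) = -6 - T)
1/v(x(-28, -15), -142/(-247)) = 1/(165 - (-142)/(-247)) = 1/(165 - (-142)*(-1)/247) = 1/(165 - 1*142/247) = 1/(165 - 142/247) = 1/(40613/247) = 247/40613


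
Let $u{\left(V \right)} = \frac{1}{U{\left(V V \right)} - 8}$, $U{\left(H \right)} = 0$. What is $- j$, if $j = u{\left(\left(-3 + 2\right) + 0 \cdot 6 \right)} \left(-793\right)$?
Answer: $- \frac{793}{8} \approx -99.125$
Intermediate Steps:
$u{\left(V \right)} = - \frac{1}{8}$ ($u{\left(V \right)} = \frac{1}{0 - 8} = \frac{1}{-8} = - \frac{1}{8}$)
$j = \frac{793}{8}$ ($j = \left(- \frac{1}{8}\right) \left(-793\right) = \frac{793}{8} \approx 99.125$)
$- j = \left(-1\right) \frac{793}{8} = - \frac{793}{8}$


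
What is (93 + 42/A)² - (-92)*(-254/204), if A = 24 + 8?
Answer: 114635579/13056 ≈ 8780.3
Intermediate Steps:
A = 32
(93 + 42/A)² - (-92)*(-254/204) = (93 + 42/32)² - (-92)*(-254/204) = (93 + 42*(1/32))² - (-92)*(-254*1/204) = (93 + 21/16)² - (-92)*(-127)/102 = (1509/16)² - 1*5842/51 = 2277081/256 - 5842/51 = 114635579/13056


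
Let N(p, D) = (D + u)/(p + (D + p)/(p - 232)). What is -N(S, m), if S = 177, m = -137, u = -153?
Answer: 3190/1939 ≈ 1.6452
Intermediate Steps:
N(p, D) = (-153 + D)/(p + (D + p)/(-232 + p)) (N(p, D) = (D - 153)/(p + (D + p)/(p - 232)) = (-153 + D)/(p + (D + p)/(-232 + p)))
-N(S, m) = -(35496 - 232*(-137) - 153*177 - 137*177)/(-137 + 177² - 231*177) = -(35496 + 31784 - 27081 - 24249)/(-137 + 31329 - 40887) = -15950/(-9695) = -(-1)*15950/9695 = -1*(-3190/1939) = 3190/1939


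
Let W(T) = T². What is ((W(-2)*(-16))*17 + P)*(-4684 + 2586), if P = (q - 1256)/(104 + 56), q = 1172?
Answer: 45674509/20 ≈ 2.2837e+6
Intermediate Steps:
P = -21/40 (P = (1172 - 1256)/(104 + 56) = -84/160 = -84*1/160 = -21/40 ≈ -0.52500)
((W(-2)*(-16))*17 + P)*(-4684 + 2586) = (((-2)²*(-16))*17 - 21/40)*(-4684 + 2586) = ((4*(-16))*17 - 21/40)*(-2098) = (-64*17 - 21/40)*(-2098) = (-1088 - 21/40)*(-2098) = -43541/40*(-2098) = 45674509/20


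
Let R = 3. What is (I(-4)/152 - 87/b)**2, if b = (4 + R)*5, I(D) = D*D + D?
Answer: 10246401/1768900 ≈ 5.7925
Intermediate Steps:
I(D) = D + D**2 (I(D) = D**2 + D = D + D**2)
b = 35 (b = (4 + 3)*5 = 7*5 = 35)
(I(-4)/152 - 87/b)**2 = (-4*(1 - 4)/152 - 87/35)**2 = (-4*(-3)*(1/152) - 87*1/35)**2 = (12*(1/152) - 87/35)**2 = (3/38 - 87/35)**2 = (-3201/1330)**2 = 10246401/1768900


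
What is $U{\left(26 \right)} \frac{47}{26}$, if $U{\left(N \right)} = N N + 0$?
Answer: $1222$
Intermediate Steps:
$U{\left(N \right)} = N^{2}$ ($U{\left(N \right)} = N^{2} + 0 = N^{2}$)
$U{\left(26 \right)} \frac{47}{26} = 26^{2} \cdot \frac{47}{26} = 676 \cdot 47 \cdot \frac{1}{26} = 676 \cdot \frac{47}{26} = 1222$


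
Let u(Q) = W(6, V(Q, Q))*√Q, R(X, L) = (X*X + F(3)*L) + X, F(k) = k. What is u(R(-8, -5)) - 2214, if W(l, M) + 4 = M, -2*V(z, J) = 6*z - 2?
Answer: -2214 - 126*√41 ≈ -3020.8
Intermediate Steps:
V(z, J) = 1 - 3*z (V(z, J) = -(6*z - 2)/2 = -(-2 + 6*z)/2 = 1 - 3*z)
R(X, L) = X + X² + 3*L (R(X, L) = (X*X + 3*L) + X = (X² + 3*L) + X = X + X² + 3*L)
W(l, M) = -4 + M
u(Q) = √Q*(-3 - 3*Q) (u(Q) = (-4 + (1 - 3*Q))*√Q = (-3 - 3*Q)*√Q = √Q*(-3 - 3*Q))
u(R(-8, -5)) - 2214 = 3*√(-8 + (-8)² + 3*(-5))*(-1 - (-8 + (-8)² + 3*(-5))) - 2214 = 3*√(-8 + 64 - 15)*(-1 - (-8 + 64 - 15)) - 2214 = 3*√41*(-1 - 1*41) - 2214 = 3*√41*(-1 - 41) - 2214 = 3*√41*(-42) - 2214 = -126*√41 - 2214 = -2214 - 126*√41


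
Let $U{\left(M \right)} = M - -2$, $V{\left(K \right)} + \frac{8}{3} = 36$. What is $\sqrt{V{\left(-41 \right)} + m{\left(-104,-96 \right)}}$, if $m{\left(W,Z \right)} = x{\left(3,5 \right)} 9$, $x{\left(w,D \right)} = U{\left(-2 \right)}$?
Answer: $\frac{10 \sqrt{3}}{3} \approx 5.7735$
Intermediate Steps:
$V{\left(K \right)} = \frac{100}{3}$ ($V{\left(K \right)} = - \frac{8}{3} + 36 = \frac{100}{3}$)
$U{\left(M \right)} = 2 + M$ ($U{\left(M \right)} = M + 2 = 2 + M$)
$x{\left(w,D \right)} = 0$ ($x{\left(w,D \right)} = 2 - 2 = 0$)
$m{\left(W,Z \right)} = 0$ ($m{\left(W,Z \right)} = 0 \cdot 9 = 0$)
$\sqrt{V{\left(-41 \right)} + m{\left(-104,-96 \right)}} = \sqrt{\frac{100}{3} + 0} = \sqrt{\frac{100}{3}} = \frac{10 \sqrt{3}}{3}$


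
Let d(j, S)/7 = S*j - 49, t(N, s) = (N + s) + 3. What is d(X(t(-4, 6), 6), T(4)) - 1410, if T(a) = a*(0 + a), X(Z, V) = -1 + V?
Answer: -1193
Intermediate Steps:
t(N, s) = 3 + N + s
T(a) = a² (T(a) = a*a = a²)
d(j, S) = -343 + 7*S*j (d(j, S) = 7*(S*j - 49) = 7*(-49 + S*j) = -343 + 7*S*j)
d(X(t(-4, 6), 6), T(4)) - 1410 = (-343 + 7*4²*(-1 + 6)) - 1410 = (-343 + 7*16*5) - 1410 = (-343 + 560) - 1410 = 217 - 1410 = -1193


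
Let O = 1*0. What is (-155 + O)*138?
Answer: -21390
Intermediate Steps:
O = 0
(-155 + O)*138 = (-155 + 0)*138 = -155*138 = -21390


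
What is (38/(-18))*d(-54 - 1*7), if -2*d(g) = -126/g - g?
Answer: 73093/1098 ≈ 66.569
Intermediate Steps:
d(g) = g/2 + 63/g (d(g) = -(-126/g - g)/2 = -(-g - 126/g)/2 = g/2 + 63/g)
(38/(-18))*d(-54 - 1*7) = (38/(-18))*((-54 - 1*7)/2 + 63/(-54 - 1*7)) = (38*(-1/18))*((-54 - 7)/2 + 63/(-54 - 7)) = -19*((1/2)*(-61) + 63/(-61))/9 = -19*(-61/2 + 63*(-1/61))/9 = -19*(-61/2 - 63/61)/9 = -19/9*(-3847/122) = 73093/1098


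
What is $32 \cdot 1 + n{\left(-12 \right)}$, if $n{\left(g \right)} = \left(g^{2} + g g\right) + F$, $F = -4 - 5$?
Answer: $311$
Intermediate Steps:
$F = -9$ ($F = -4 - 5 = -9$)
$n{\left(g \right)} = -9 + 2 g^{2}$ ($n{\left(g \right)} = \left(g^{2} + g g\right) - 9 = \left(g^{2} + g^{2}\right) - 9 = 2 g^{2} - 9 = -9 + 2 g^{2}$)
$32 \cdot 1 + n{\left(-12 \right)} = 32 \cdot 1 - \left(9 - 2 \left(-12\right)^{2}\right) = 32 + \left(-9 + 2 \cdot 144\right) = 32 + \left(-9 + 288\right) = 32 + 279 = 311$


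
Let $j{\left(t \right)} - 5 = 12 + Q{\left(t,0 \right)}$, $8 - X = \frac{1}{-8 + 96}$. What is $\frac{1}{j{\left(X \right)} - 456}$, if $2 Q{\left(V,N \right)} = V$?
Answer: $- \frac{176}{76561} \approx -0.0022988$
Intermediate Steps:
$X = \frac{703}{88}$ ($X = 8 - \frac{1}{-8 + 96} = 8 - \frac{1}{88} = \frac{703}{88} \approx 7.9886$)
$Q{\left(V,N \right)} = \frac{V}{2}$
$j{\left(t \right)} = 17 + \frac{t}{2}$ ($j{\left(t \right)} = 5 + \left(12 + \frac{t}{2}\right) = 17 + \frac{t}{2}$)
$\frac{1}{j{\left(X \right)} - 456} = \frac{1}{\left(17 + \frac{1}{2} \cdot \frac{703}{88}\right) - 456} = \frac{1}{\left(17 + \frac{703}{176}\right) - 456} = \frac{1}{\frac{3695}{176} - 456} = \frac{1}{- \frac{76561}{176}} = - \frac{176}{76561}$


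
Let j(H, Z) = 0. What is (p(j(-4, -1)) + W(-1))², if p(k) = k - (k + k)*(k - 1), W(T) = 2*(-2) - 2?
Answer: 36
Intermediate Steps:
W(T) = -6 (W(T) = -4 - 2 = -6)
p(k) = k - 2*k*(-1 + k)
(p(j(-4, -1)) + W(-1))² = (0*(3 - 2*0) - 6)² = (0*(3 + 0) - 6)² = (0*3 - 6)² = (0 - 6)² = (-6)² = 36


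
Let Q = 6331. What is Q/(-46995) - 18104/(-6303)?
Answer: 6930711/2531705 ≈ 2.7376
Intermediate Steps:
Q/(-46995) - 18104/(-6303) = 6331/(-46995) - 18104/(-6303) = 6331*(-1/46995) - 18104*(-1/6303) = -487/3615 + 18104/6303 = 6930711/2531705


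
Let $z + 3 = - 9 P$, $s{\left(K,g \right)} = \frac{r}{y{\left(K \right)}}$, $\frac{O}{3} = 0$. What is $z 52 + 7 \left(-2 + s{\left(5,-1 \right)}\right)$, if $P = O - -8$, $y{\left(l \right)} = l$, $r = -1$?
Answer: $- \frac{19577}{5} \approx -3915.4$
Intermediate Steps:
$O = 0$ ($O = 3 \cdot 0 = 0$)
$P = 8$ ($P = 0 - -8 = 0 + 8 = 8$)
$s{\left(K,g \right)} = - \frac{1}{K}$
$z = -75$ ($z = -3 - 9 \cdot 8 = -3 - 72 = -75$)
$z 52 + 7 \left(-2 + s{\left(5,-1 \right)}\right) = \left(-75\right) 52 + 7 \left(-2 - \frac{1}{5}\right) = -3900 + 7 \left(-2 - \frac{1}{5}\right) = -3900 + 7 \left(- \frac{11}{5}\right) = -3900 - \frac{77}{5} = - \frac{19577}{5}$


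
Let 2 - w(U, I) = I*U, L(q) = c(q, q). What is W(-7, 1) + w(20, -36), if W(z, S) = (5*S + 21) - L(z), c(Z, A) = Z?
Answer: 755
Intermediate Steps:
L(q) = q
w(U, I) = 2 - I*U
W(z, S) = 21 - z + 5*S (W(z, S) = (5*S + 21) - z = (21 + 5*S) - z = 21 - z + 5*S)
W(-7, 1) + w(20, -36) = (21 - 1*(-7) + 5*1) + (2 - 1*(-36)*20) = (21 + 7 + 5) + (2 + 720) = 33 + 722 = 755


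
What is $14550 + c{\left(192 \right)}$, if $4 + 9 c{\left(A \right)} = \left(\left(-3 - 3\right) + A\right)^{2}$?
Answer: $\frac{165542}{9} \approx 18394.0$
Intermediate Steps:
$c{\left(A \right)} = - \frac{4}{9} + \frac{\left(-6 + A\right)^{2}}{9}$ ($c{\left(A \right)} = - \frac{4}{9} + \frac{\left(\left(-3 - 3\right) + A\right)^{2}}{9} = - \frac{4}{9} + \frac{\left(-6 + A\right)^{2}}{9}$)
$14550 + c{\left(192 \right)} = 14550 - \left(\frac{4}{9} - \frac{\left(-6 + 192\right)^{2}}{9}\right) = 14550 - \left(\frac{4}{9} - \frac{186^{2}}{9}\right) = 14550 + \left(- \frac{4}{9} + \frac{1}{9} \cdot 34596\right) = 14550 + \left(- \frac{4}{9} + 3844\right) = 14550 + \frac{34592}{9} = \frac{165542}{9}$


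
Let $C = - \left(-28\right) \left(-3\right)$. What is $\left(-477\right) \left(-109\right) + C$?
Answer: $51909$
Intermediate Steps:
$C = -84$ ($C = \left(-1\right) 84 = -84$)
$\left(-477\right) \left(-109\right) + C = \left(-477\right) \left(-109\right) - 84 = 51993 - 84 = 51909$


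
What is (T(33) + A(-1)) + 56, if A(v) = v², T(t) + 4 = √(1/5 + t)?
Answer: 53 + √830/5 ≈ 58.762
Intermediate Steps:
T(t) = -4 + √(⅕ + t) (T(t) = -4 + √(1/5 + t) = -4 + √(⅕ + t))
(T(33) + A(-1)) + 56 = ((-4 + √(5 + 25*33)/5) + (-1)²) + 56 = ((-4 + √(5 + 825)/5) + 1) + 56 = ((-4 + √830/5) + 1) + 56 = (-3 + √830/5) + 56 = 53 + √830/5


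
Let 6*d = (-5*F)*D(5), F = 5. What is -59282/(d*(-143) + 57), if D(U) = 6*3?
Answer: -29641/5391 ≈ -5.4982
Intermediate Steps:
D(U) = 18
d = -75 (d = (-5*5*18)/6 = (-25*18)/6 = (⅙)*(-450) = -75)
-59282/(d*(-143) + 57) = -59282/(-75*(-143) + 57) = -59282/(10725 + 57) = -59282/10782 = -59282*1/10782 = -29641/5391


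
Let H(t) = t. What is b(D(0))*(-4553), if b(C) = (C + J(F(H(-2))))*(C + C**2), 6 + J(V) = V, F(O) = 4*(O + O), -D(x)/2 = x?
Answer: 0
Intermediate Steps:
D(x) = -2*x
F(O) = 8*O (F(O) = 4*(2*O) = 8*O)
J(V) = -6 + V
b(C) = (-22 + C)*(C + C**2) (b(C) = (C + (-6 + 8*(-2)))*(C + C**2) = (C + (-6 - 16))*(C + C**2) = (C - 22)*(C + C**2) = (-22 + C)*(C + C**2))
b(D(0))*(-4553) = ((-2*0)*(-22 + (-2*0)**2 - (-42)*0))*(-4553) = (0*(-22 + 0**2 - 21*0))*(-4553) = (0*(-22 + 0 + 0))*(-4553) = (0*(-22))*(-4553) = 0*(-4553) = 0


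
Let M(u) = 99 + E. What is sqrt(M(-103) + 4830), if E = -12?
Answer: sqrt(4917) ≈ 70.121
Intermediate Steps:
M(u) = 87 (M(u) = 99 - 12 = 87)
sqrt(M(-103) + 4830) = sqrt(87 + 4830) = sqrt(4917)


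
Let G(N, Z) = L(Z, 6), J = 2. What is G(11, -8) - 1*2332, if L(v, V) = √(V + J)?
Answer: -2332 + 2*√2 ≈ -2329.2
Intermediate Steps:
L(v, V) = √(2 + V) (L(v, V) = √(V + 2) = √(2 + V))
G(N, Z) = 2*√2 (G(N, Z) = √(2 + 6) = √8 = 2*√2)
G(11, -8) - 1*2332 = 2*√2 - 1*2332 = 2*√2 - 2332 = -2332 + 2*√2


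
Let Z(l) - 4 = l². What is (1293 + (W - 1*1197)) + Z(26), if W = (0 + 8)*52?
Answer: 1192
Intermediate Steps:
Z(l) = 4 + l²
W = 416 (W = 8*52 = 416)
(1293 + (W - 1*1197)) + Z(26) = (1293 + (416 - 1*1197)) + (4 + 26²) = (1293 + (416 - 1197)) + (4 + 676) = (1293 - 781) + 680 = 512 + 680 = 1192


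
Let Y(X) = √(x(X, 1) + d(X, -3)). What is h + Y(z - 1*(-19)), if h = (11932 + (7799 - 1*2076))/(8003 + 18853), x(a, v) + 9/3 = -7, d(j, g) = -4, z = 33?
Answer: 5885/8952 + I*√14 ≈ 0.6574 + 3.7417*I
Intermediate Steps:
x(a, v) = -10 (x(a, v) = -3 - 7 = -10)
h = 5885/8952 (h = (11932 + (7799 - 2076))/26856 = (11932 + 5723)*(1/26856) = 17655*(1/26856) = 5885/8952 ≈ 0.65740)
Y(X) = I*√14 (Y(X) = √(-10 - 4) = √(-14) = I*√14)
h + Y(z - 1*(-19)) = 5885/8952 + I*√14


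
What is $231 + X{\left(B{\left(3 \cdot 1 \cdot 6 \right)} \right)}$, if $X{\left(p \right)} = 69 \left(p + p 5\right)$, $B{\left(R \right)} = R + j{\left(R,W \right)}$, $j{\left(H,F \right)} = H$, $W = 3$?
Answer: $15135$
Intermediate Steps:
$B{\left(R \right)} = 2 R$ ($B{\left(R \right)} = R + R = 2 R$)
$X{\left(p \right)} = 414 p$ ($X{\left(p \right)} = 69 \left(p + 5 p\right) = 69 \cdot 6 p = 414 p$)
$231 + X{\left(B{\left(3 \cdot 1 \cdot 6 \right)} \right)} = 231 + 414 \cdot 2 \cdot 3 \cdot 1 \cdot 6 = 231 + 414 \cdot 2 \cdot 3 \cdot 6 = 231 + 414 \cdot 2 \cdot 18 = 231 + 414 \cdot 36 = 231 + 14904 = 15135$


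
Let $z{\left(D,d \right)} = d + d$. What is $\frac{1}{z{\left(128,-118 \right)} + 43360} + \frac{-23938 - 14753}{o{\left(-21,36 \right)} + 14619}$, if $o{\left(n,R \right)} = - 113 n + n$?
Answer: $- \frac{556164571}{243952468} \approx -2.2798$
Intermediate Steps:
$o{\left(n,R \right)} = - 112 n$
$z{\left(D,d \right)} = 2 d$
$\frac{1}{z{\left(128,-118 \right)} + 43360} + \frac{-23938 - 14753}{o{\left(-21,36 \right)} + 14619} = \frac{1}{2 \left(-118\right) + 43360} + \frac{-23938 - 14753}{\left(-112\right) \left(-21\right) + 14619} = \frac{1}{-236 + 43360} + \frac{-23938 - 14753}{2352 + 14619} = \frac{1}{43124} + \frac{-23938 - 14753}{16971} = \frac{1}{43124} - \frac{12897}{5657} = - \frac{556164571}{243952468}$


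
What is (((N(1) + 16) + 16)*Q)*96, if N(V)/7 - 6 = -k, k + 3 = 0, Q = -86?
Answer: -784320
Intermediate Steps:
k = -3 (k = -3 + 0 = -3)
N(V) = 63 (N(V) = 42 + 7*(-1*(-3)) = 42 + 7*3 = 42 + 21 = 63)
(((N(1) + 16) + 16)*Q)*96 = (((63 + 16) + 16)*(-86))*96 = ((79 + 16)*(-86))*96 = (95*(-86))*96 = -8170*96 = -784320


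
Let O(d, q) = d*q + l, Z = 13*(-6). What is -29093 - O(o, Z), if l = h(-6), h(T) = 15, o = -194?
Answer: -44240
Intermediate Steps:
Z = -78
l = 15
O(d, q) = 15 + d*q (O(d, q) = d*q + 15 = 15 + d*q)
-29093 - O(o, Z) = -29093 - (15 - 194*(-78)) = -29093 - (15 + 15132) = -29093 - 1*15147 = -29093 - 15147 = -44240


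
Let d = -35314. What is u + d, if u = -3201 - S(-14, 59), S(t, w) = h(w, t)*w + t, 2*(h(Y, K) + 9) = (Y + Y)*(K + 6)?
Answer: -10122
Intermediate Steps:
h(Y, K) = -9 + Y*(6 + K) (h(Y, K) = -9 + ((Y + Y)*(K + 6))/2 = -9 + ((2*Y)*(6 + K))/2 = -9 + (2*Y*(6 + K))/2 = -9 + Y*(6 + K))
S(t, w) = t + w*(-9 + 6*w + t*w) (S(t, w) = (-9 + 6*w + t*w)*w + t = w*(-9 + 6*w + t*w) + t = t + w*(-9 + 6*w + t*w))
u = 25192 (u = -3201 - (-14 + 59*(-9 + 6*59 - 14*59)) = -3201 - (-14 + 59*(-9 + 354 - 826)) = -3201 - (-14 + 59*(-481)) = -3201 - (-14 - 28379) = -3201 - 1*(-28393) = -3201 + 28393 = 25192)
u + d = 25192 - 35314 = -10122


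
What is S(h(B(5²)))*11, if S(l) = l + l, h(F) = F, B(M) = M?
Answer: 550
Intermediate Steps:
S(l) = 2*l
S(h(B(5²)))*11 = (2*5²)*11 = (2*25)*11 = 50*11 = 550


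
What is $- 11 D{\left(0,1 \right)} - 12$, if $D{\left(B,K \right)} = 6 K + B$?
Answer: $-78$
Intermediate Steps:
$D{\left(B,K \right)} = B + 6 K$
$- 11 D{\left(0,1 \right)} - 12 = - 11 \left(0 + 6 \cdot 1\right) - 12 = - 11 \left(0 + 6\right) - 12 = \left(-11\right) 6 - 12 = -66 - 12 = -78$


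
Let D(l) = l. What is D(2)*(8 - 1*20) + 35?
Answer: 11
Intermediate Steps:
D(2)*(8 - 1*20) + 35 = 2*(8 - 1*20) + 35 = 2*(8 - 20) + 35 = 2*(-12) + 35 = -24 + 35 = 11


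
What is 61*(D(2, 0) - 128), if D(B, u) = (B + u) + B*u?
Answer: -7686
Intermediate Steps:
D(B, u) = B + u + B*u
61*(D(2, 0) - 128) = 61*((2 + 0 + 2*0) - 128) = 61*((2 + 0 + 0) - 128) = 61*(2 - 128) = 61*(-126) = -7686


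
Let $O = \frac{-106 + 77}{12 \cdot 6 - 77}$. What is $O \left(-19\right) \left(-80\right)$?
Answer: $8816$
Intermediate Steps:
$O = \frac{29}{5}$ ($O = - \frac{29}{72 - 77} = - \frac{29}{-5} = \left(-29\right) \left(- \frac{1}{5}\right) = \frac{29}{5} \approx 5.8$)
$O \left(-19\right) \left(-80\right) = \frac{29}{5} \left(-19\right) \left(-80\right) = \left(- \frac{551}{5}\right) \left(-80\right) = 8816$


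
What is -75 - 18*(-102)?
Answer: 1761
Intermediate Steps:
-75 - 18*(-102) = -75 + 1836 = 1761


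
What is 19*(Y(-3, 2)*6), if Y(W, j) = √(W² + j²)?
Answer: 114*√13 ≈ 411.03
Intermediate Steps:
19*(Y(-3, 2)*6) = 19*(√((-3)² + 2²)*6) = 19*(√(9 + 4)*6) = 19*(√13*6) = 19*(6*√13) = 114*√13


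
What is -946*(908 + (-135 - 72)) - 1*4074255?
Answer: -4737401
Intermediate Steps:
-946*(908 + (-135 - 72)) - 1*4074255 = -946*(908 - 207) - 4074255 = -946*701 - 4074255 = -663146 - 4074255 = -4737401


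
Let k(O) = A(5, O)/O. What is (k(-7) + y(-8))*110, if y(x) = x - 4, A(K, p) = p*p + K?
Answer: -15180/7 ≈ -2168.6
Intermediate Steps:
A(K, p) = K + p² (A(K, p) = p² + K = K + p²)
y(x) = -4 + x
k(O) = (5 + O²)/O
(k(-7) + y(-8))*110 = ((-7 + 5/(-7)) + (-4 - 8))*110 = ((-7 + 5*(-⅐)) - 12)*110 = ((-7 - 5/7) - 12)*110 = (-54/7 - 12)*110 = -138/7*110 = -15180/7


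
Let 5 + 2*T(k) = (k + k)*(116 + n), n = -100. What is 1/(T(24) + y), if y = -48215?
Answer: -2/95667 ≈ -2.0906e-5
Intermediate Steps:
T(k) = -5/2 + 16*k (T(k) = -5/2 + ((k + k)*(116 - 100))/2 = -5/2 + ((2*k)*16)/2 = -5/2 + (32*k)/2 = -5/2 + 16*k)
1/(T(24) + y) = 1/((-5/2 + 16*24) - 48215) = 1/((-5/2 + 384) - 48215) = 1/(763/2 - 48215) = 1/(-95667/2) = -2/95667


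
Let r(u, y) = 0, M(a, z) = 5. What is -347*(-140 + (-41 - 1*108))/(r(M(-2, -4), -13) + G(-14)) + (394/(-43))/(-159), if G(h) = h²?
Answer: 685712095/1340052 ≈ 511.71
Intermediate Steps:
-347*(-140 + (-41 - 1*108))/(r(M(-2, -4), -13) + G(-14)) + (394/(-43))/(-159) = -347*(-140 + (-41 - 1*108))/(0 + (-14)²) + (394/(-43))/(-159) = -347*(-140 + (-41 - 108))/(0 + 196) + (394*(-1/43))*(-1/159) = -347/(196/(-140 - 149)) - 394/43*(-1/159) = -347/(196/(-289)) + 394/6837 = -347/(196*(-1/289)) + 394/6837 = -347/(-196/289) + 394/6837 = -347*(-289/196) + 394/6837 = 100283/196 + 394/6837 = 685712095/1340052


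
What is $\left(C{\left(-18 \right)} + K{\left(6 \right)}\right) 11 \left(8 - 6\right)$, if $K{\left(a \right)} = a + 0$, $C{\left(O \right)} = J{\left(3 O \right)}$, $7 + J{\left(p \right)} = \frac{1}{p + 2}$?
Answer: $- \frac{583}{26} \approx -22.423$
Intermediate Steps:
$J{\left(p \right)} = -7 + \frac{1}{2 + p}$ ($J{\left(p \right)} = -7 + \frac{1}{p + 2} = -7 + \frac{1}{2 + p}$)
$C{\left(O \right)} = \frac{-13 - 21 O}{2 + 3 O}$ ($C{\left(O \right)} = \frac{-13 - 7 \cdot 3 O}{2 + 3 O} = \frac{-13 - 21 O}{2 + 3 O}$)
$K{\left(a \right)} = a$
$\left(C{\left(-18 \right)} + K{\left(6 \right)}\right) 11 \left(8 - 6\right) = \left(\frac{-13 - -378}{2 + 3 \left(-18\right)} + 6\right) 11 \left(8 - 6\right) = \left(\frac{-13 + 378}{2 - 54} + 6\right) 11 \cdot 2 = \left(\frac{1}{-52} \cdot 365 + 6\right) 22 = \left(\left(- \frac{1}{52}\right) 365 + 6\right) 22 = \left(- \frac{365}{52} + 6\right) 22 = \left(- \frac{53}{52}\right) 22 = - \frac{583}{26}$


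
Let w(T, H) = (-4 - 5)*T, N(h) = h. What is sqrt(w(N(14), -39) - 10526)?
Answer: 2*I*sqrt(2663) ≈ 103.21*I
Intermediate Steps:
w(T, H) = -9*T
sqrt(w(N(14), -39) - 10526) = sqrt(-9*14 - 10526) = sqrt(-126 - 10526) = sqrt(-10652) = 2*I*sqrt(2663)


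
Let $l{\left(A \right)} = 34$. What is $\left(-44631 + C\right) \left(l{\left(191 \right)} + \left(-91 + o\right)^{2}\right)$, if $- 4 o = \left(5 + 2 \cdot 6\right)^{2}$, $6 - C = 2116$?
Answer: $- \frac{19956210173}{16} \approx -1.2473 \cdot 10^{9}$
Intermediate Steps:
$C = -2110$ ($C = 6 - 2116 = -2110$)
$o = - \frac{289}{4}$ ($o = - \frac{\left(5 + 2 \cdot 6\right)^{2}}{4} = - \frac{\left(5 + 12\right)^{2}}{4} = - \frac{17^{2}}{4} = \left(- \frac{1}{4}\right) 289 = - \frac{289}{4} \approx -72.25$)
$\left(-44631 + C\right) \left(l{\left(191 \right)} + \left(-91 + o\right)^{2}\right) = \left(-44631 - 2110\right) \left(34 + \left(-91 - \frac{289}{4}\right)^{2}\right) = - 46741 \left(34 + \left(- \frac{653}{4}\right)^{2}\right) = - 46741 \left(34 + \frac{426409}{16}\right) = \left(-46741\right) \frac{426953}{16} = - \frac{19956210173}{16}$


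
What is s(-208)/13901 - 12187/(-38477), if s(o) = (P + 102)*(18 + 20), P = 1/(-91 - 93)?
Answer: 29305716125/49207927484 ≈ 0.59555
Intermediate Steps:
P = -1/184 (P = 1/(-184) = -1/184 ≈ -0.0054348)
s(o) = 356573/92 (s(o) = (-1/184 + 102)*(18 + 20) = (18767/184)*38 = 356573/92)
s(-208)/13901 - 12187/(-38477) = (356573/92)/13901 - 12187/(-38477) = (356573/92)*(1/13901) - 12187*(-1/38477) = 356573/1278892 + 12187/38477 = 29305716125/49207927484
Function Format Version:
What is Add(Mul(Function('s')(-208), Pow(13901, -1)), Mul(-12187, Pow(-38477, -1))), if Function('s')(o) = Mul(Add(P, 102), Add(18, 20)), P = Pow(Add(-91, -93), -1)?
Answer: Rational(29305716125, 49207927484) ≈ 0.59555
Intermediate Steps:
P = Rational(-1, 184) (P = Pow(-184, -1) = Rational(-1, 184) ≈ -0.0054348)
Function('s')(o) = Rational(356573, 92) (Function('s')(o) = Mul(Add(Rational(-1, 184), 102), Add(18, 20)) = Mul(Rational(18767, 184), 38) = Rational(356573, 92))
Add(Mul(Function('s')(-208), Pow(13901, -1)), Mul(-12187, Pow(-38477, -1))) = Add(Mul(Rational(356573, 92), Pow(13901, -1)), Mul(-12187, Pow(-38477, -1))) = Add(Mul(Rational(356573, 92), Rational(1, 13901)), Mul(-12187, Rational(-1, 38477))) = Add(Rational(356573, 1278892), Rational(12187, 38477)) = Rational(29305716125, 49207927484)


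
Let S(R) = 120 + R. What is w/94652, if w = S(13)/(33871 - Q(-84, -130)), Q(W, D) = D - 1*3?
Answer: 133/3218546608 ≈ 4.1323e-8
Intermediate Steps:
Q(W, D) = -3 + D (Q(W, D) = D - 3 = -3 + D)
w = 133/34004 (w = (120 + 13)/(33871 - (-3 - 130)) = 133/(33871 - 1*(-133)) = 133/(33871 + 133) = 133/34004 ≈ 0.0039113)
w/94652 = (133/34004)/94652 = (133/34004)*(1/94652) = 133/3218546608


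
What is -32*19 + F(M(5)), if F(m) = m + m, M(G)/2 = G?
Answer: -588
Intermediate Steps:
M(G) = 2*G
F(m) = 2*m
-32*19 + F(M(5)) = -32*19 + 2*(2*5) = -608 + 2*10 = -608 + 20 = -588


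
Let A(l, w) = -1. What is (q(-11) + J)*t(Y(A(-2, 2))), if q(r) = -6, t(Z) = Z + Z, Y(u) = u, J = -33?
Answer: 78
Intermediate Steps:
t(Z) = 2*Z
(q(-11) + J)*t(Y(A(-2, 2))) = (-6 - 33)*(2*(-1)) = -39*(-2) = 78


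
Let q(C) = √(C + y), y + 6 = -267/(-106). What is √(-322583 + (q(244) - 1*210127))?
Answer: √(-5985529560 + 106*√2702470)/106 ≈ 729.86*I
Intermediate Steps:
y = -369/106 (y = -6 - 267/(-106) = -6 - 267*(-1/106) = -6 + 267/106 = -369/106 ≈ -3.4811)
q(C) = √(-369/106 + C) (q(C) = √(C - 369/106) = √(-369/106 + C))
√(-322583 + (q(244) - 1*210127)) = √(-322583 + (√(-39114 + 11236*244)/106 - 1*210127)) = √(-322583 + (√(-39114 + 2741584)/106 - 210127)) = √(-322583 + (√2702470/106 - 210127)) = √(-322583 + (-210127 + √2702470/106)) = √(-532710 + √2702470/106)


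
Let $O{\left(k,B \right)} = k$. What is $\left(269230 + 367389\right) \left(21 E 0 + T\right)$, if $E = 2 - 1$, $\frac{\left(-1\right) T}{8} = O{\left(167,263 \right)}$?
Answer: $-850522984$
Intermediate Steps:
$T = -1336$ ($T = \left(-8\right) 167 = -1336$)
$E = 1$ ($E = 2 - 1 = 1$)
$\left(269230 + 367389\right) \left(21 E 0 + T\right) = \left(269230 + 367389\right) \left(21 \cdot 1 \cdot 0 - 1336\right) = 636619 \left(21 \cdot 0 - 1336\right) = 636619 \left(0 - 1336\right) = 636619 \left(-1336\right) = -850522984$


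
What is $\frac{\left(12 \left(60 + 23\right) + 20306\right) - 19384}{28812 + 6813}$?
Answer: $\frac{1918}{35625} \approx 0.053839$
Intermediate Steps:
$\frac{\left(12 \left(60 + 23\right) + 20306\right) - 19384}{28812 + 6813} = \frac{\left(12 \cdot 83 + 20306\right) - 19384}{35625} = \left(\left(996 + 20306\right) - 19384\right) \frac{1}{35625} = \left(21302 - 19384\right) \frac{1}{35625} = 1918 \cdot \frac{1}{35625} = \frac{1918}{35625}$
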